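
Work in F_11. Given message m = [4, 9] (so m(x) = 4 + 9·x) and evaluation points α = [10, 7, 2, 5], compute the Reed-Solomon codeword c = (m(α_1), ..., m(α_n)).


c = [6, 1, 0, 5]

Message polynomial: m(x) = 4 + 9·x (mod 11).
For each evaluation point α_i, compute m(α_i) mod 11:
  α_1 = 10: Horner steps 9 → 6, so m(10) = 6.
  α_2 = 7: Horner steps 9 → 1, so m(7) = 1.
  α_3 = 2: Horner steps 9 → 0, so m(2) = 0.
  α_4 = 5: Horner steps 9 → 5, so m(5) = 5.
Codeword c = [6, 1, 0, 5] ∈ F_11^4.


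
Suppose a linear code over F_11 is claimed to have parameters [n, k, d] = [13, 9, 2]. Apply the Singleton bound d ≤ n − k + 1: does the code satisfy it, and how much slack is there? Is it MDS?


Singleton RHS = n − k + 1 = 5, slack = 3, bound satisfied, not MDS.

Singleton bound: d ≤ n − k + 1.
Here n = 13, k = 9, so n − k + 1 = 5.
Given d = 2, check d ≤ 5: YES.
Slack = (n − k + 1) − d = 3.
The code is NOT MDS (slack = 3 > 0).
Description: the claimed parameters are [13, 9, 2]_11; such a code would be non-MDS.


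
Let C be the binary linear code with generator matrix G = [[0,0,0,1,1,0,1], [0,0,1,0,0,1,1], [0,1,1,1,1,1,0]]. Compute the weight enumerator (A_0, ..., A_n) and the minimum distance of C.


Weight distribution: A_0 = 1, A_1 = 1, A_3 = 2, A_4 = 3, A_5 = 1. Minimum distance d = 1.

Enumerate all 2^3 = 8 messages m ∈ F_2^3.
For each, compute codeword c = mG in F_2^7, then tally its weight.
  m = 000 → c = 0000000, weight = 0.
  m = 100 → c = 0001101, weight = 3.
  m = 010 → c = 0010011, weight = 3.
  m = 110 → c = 0011110, weight = 4.
  m = 001 → c = 0111110, weight = 5.
  m = 101 → c = 0110011, weight = 4.
  m = 011 → c = 0101101, weight = 4.
  m = 111 → c = 0100000, weight = 1.
Tally weights:
  weight 0: 1 codewords.
  weight 1: 1 codewords.
  weight 3: 2 codewords.
  weight 4: 3 codewords.
  weight 5: 1 codewords.
Minimum distance d = smallest w > 0 with A_w > 0 = 1.
Sanity: Σ A_w = 8 = 2^3 = 8 ✓.


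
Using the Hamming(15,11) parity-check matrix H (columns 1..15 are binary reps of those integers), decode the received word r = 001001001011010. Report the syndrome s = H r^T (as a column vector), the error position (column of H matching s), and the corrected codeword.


s = (0, 1, 0, 1)^T, error position = 5, corrected codeword c = 001011001011010

Compute s = H r^T mod 2 one row at a time:
  s_1 = 0 + 1 + 0 + 1 + 1 + 0 + 1 + 0 = 4 ≡ 0 (mod 2).
  s_2 = 0 + 0 + 1 + 0 + 1 + 0 + 1 + 0 = 3 ≡ 1 (mod 2).
  s_3 = 0 + 1 + 1 + 0 + 0 + 1 + 1 + 0 = 4 ≡ 0 (mod 2).
  s_4 = 0 + 1 + 0 + 0 + 1 + 1 + 0 + 0 = 3 ≡ 1 (mod 2).
s = (0, 1, 0, 1)^T — this equals column 5 of H (binary 0101), so error is at position 5.
Correct: flip bit 5 of r = 001001001011010 to get c = 001011001011010.


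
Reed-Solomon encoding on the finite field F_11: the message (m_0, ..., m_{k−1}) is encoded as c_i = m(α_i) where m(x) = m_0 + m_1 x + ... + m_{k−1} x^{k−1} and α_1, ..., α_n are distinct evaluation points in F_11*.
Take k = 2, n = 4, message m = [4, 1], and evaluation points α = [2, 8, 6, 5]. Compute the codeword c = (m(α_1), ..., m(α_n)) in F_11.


c = [6, 1, 10, 9]

Message polynomial: m(x) = 4 + 1·x (mod 11).
For each evaluation point α_i, compute m(α_i) mod 11:
  α_1 = 2: Horner steps 1 → 6, so m(2) = 6.
  α_2 = 8: Horner steps 1 → 1, so m(8) = 1.
  α_3 = 6: Horner steps 1 → 10, so m(6) = 10.
  α_4 = 5: Horner steps 1 → 9, so m(5) = 9.
Codeword c = [6, 1, 10, 9] ∈ F_11^4.


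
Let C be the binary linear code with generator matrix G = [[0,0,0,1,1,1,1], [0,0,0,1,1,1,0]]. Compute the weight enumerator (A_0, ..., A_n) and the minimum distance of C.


Weight distribution: A_0 = 1, A_1 = 1, A_3 = 1, A_4 = 1. Minimum distance d = 1.

Enumerate all 2^2 = 4 messages m ∈ F_2^2.
For each, compute codeword c = mG in F_2^7, then tally its weight.
  m = 00 → c = 0000000, weight = 0.
  m = 10 → c = 0001111, weight = 4.
  m = 01 → c = 0001110, weight = 3.
  m = 11 → c = 0000001, weight = 1.
Tally weights:
  weight 0: 1 codewords.
  weight 1: 1 codewords.
  weight 3: 1 codewords.
  weight 4: 1 codewords.
Minimum distance d = smallest w > 0 with A_w > 0 = 1.
Sanity: Σ A_w = 4 = 2^2 = 4 ✓.


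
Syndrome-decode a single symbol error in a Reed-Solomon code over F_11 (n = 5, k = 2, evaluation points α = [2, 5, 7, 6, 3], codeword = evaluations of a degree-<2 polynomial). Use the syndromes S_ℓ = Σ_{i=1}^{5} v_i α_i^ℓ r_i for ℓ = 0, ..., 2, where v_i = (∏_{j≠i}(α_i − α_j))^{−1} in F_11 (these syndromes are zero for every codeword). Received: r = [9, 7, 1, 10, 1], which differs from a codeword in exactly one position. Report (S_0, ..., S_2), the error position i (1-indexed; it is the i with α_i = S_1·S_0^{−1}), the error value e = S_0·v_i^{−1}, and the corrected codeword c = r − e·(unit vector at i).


S = (3, 10, 4), error at position 3, error magnitude e = 10, c = [9, 7, 2, 10, 1].

Step 1: column multipliers v_i = (∏_{j≠i}(α_i − α_j))^{−1} mod 11.
  i = 1 (α = 2): (2−5)(2−7)(2−6)(2−3) = (−3)·(−5)·(−4)·(−1) = 60 ≡ 5, so v_1 = 5^{−1} = 9 (mod 11).
  i = 2 (α = 5): (5−2)(5−7)(5−6)(5−3) = 3·(−2)·(−1)·2 = 12 ≡ 1, so v_2 = 1^{−1} = 1 (mod 11).
  i = 3 (α = 7): (7−2)(7−5)(7−6)(7−3) = 5·2·1·4 = 40 ≡ 7, so v_3 = 7^{−1} = 8 (mod 11).
  i = 4 (α = 6): (6−2)(6−5)(6−7)(6−3) = 4·1·(−1)·3 = −12 ≡ 10, so v_4 = 10^{−1} = 10 (mod 11).
  i = 5 (α = 3): (3−2)(3−5)(3−7)(3−6) = 1·(−2)·(−4)·(−3) = −24 ≡ 9, so v_5 = 9^{−1} = 5 (mod 11).
  v = [9, 1, 8, 10, 5].
Step 2: syndromes of r = [9, 7, 1, 10, 1] (all sums mod 11).
  S_0 = Σ v_i r_i = 9·9 + 1·7 + 8·1 + 10·10 + 5·1 = 201 ≡ 3.
  S_1 = Σ v_i α_i r_i = 9·2·9 + 1·5·7 + 8·7·1 + 10·6·10 + 5·3·1 = 868 ≡ 10.
  α_i^2 mod 11 = [4, 3, 5, 3, 9].
  S_2 = Σ v_i α_i^2 r_i = 9·4·9 + 1·3·7 + 8·5·1 + 10·3·10 + 5·9·1 = 730 ≡ 4.
  S = (3, 10, 4) ≠ 0, so r is not a codeword (an error is present).
Step 3: locate the error. For a single error e at position i, S_ℓ = v_i·e·α_i^ℓ, so α_err = S_1/S_0.
  S_0^{−1} = 3^{−1} = 4 (mod 11), so α_err = 10·4 = 40 ≡ 7 = α_3. Error position i = 3.
  Consistency check: S_2/S_1 = 4·10 = 40 ≡ 7 = α_err ✓ (single-error assumption holds).
Step 4: error magnitude e = S_0/v_3 = S_0·∏_{j≠3}(α_3 − α_j) = 3·7 = 21 ≡ 10 (mod 11).
Step 5: correct position 3: c_3 = r_3 − e = 1 − 10 ≡ 2 (mod 11). Hence c = [9, 7, 2, 10, 1].
  Check: interpolating c through the α_i gives m(x) = 3 + 3·x (degree < 2) with m(α_i) = c_i for every i, so c is indeed a codeword.


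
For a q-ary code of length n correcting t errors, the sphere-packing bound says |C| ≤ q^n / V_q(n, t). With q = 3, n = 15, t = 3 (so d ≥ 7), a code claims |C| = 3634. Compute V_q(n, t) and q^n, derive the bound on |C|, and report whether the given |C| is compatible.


V_q(n, t) = 4091, q^n = 14348907, Hamming bound = 3507, |C| = 3634 > bound (violated).

Step 1: Compute V_q(n, t) = Σ_{j=0}^3 C(n, j) (q−1)^j.
  j = 0: C(15,0)·(2)^0 = 1·1 = 1.
  j = 1: C(15,1)·(2)^1 = 15·2 = 30.
  j = 2: C(15,2)·(2)^2 = 105·4 = 420.
  j = 3: C(15,3)·(2)^3 = 455·8 = 3640.
  V_q(n, t) = 1 + 30 + 420 + 3640 = 4091.
Step 2: q^n = 3^15 = 14348907.
Step 3: Hamming bound ⌊q^n / V_q(n,t)⌋ = ⌊14348907/4091⌋ = 3507.
Step 4: Compare |C| = 3634 to 3507: violated.
The claimed |C| lies above the Hamming bound, so no 3-ary code of length 15 with d ≥ 7 can have 3634 codewords.


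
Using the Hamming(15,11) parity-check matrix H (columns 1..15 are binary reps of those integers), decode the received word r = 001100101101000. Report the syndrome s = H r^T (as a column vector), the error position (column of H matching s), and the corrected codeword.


s = (1, 1, 1, 1)^T, error position = 15, corrected codeword c = 001100101101001

Compute s = H r^T mod 2 one row at a time:
  s_1 = 0 + 1 + 1 + 0 + 1 + 0 + 0 + 0 = 3 ≡ 1 (mod 2).
  s_2 = 1 + 0 + 0 + 1 + 1 + 0 + 0 + 0 = 3 ≡ 1 (mod 2).
  s_3 = 0 + 1 + 0 + 1 + 1 + 0 + 0 + 0 = 3 ≡ 1 (mod 2).
  s_4 = 0 + 1 + 0 + 1 + 1 + 0 + 0 + 0 = 3 ≡ 1 (mod 2).
s = (1, 1, 1, 1)^T — this equals column 15 of H (binary 1111), so error is at position 15.
Correct: flip bit 15 of r = 001100101101000 to get c = 001100101101001.


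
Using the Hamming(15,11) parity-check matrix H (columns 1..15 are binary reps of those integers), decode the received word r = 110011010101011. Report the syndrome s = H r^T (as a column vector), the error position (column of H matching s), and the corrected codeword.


s = (1, 1, 1, 1)^T, error position = 15, corrected codeword c = 110011010101010

Compute s = H r^T mod 2 one row at a time:
  s_1 = 1 + 0 + 1 + 0 + 1 + 0 + 1 + 1 = 5 ≡ 1 (mod 2).
  s_2 = 0 + 1 + 1 + 0 + 1 + 0 + 1 + 1 = 5 ≡ 1 (mod 2).
  s_3 = 1 + 0 + 1 + 0 + 1 + 0 + 1 + 1 = 5 ≡ 1 (mod 2).
  s_4 = 1 + 0 + 1 + 0 + 0 + 0 + 0 + 1 = 3 ≡ 1 (mod 2).
s = (1, 1, 1, 1)^T — this equals column 15 of H (binary 1111), so error is at position 15.
Correct: flip bit 15 of r = 110011010101011 to get c = 110011010101010.


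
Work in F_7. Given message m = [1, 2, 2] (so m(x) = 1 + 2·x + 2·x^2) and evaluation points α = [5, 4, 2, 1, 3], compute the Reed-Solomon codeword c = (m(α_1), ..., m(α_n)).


c = [5, 6, 6, 5, 4]

Message polynomial: m(x) = 1 + 2·x + 2·x^2 (mod 7).
For each evaluation point α_i, compute m(α_i) mod 7:
  α_1 = 5: Horner steps 2 → 5 → 5, so m(5) = 5.
  α_2 = 4: Horner steps 2 → 3 → 6, so m(4) = 6.
  α_3 = 2: Horner steps 2 → 6 → 6, so m(2) = 6.
  α_4 = 1: Horner steps 2 → 4 → 5, so m(1) = 5.
  α_5 = 3: Horner steps 2 → 1 → 4, so m(3) = 4.
Codeword c = [5, 6, 6, 5, 4] ∈ F_7^5.


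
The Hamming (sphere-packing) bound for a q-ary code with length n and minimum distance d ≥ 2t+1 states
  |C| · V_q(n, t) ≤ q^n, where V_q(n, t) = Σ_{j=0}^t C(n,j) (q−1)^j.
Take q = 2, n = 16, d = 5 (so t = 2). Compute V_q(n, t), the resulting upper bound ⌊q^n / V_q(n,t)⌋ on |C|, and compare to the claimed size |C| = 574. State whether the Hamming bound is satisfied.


V_q(n, t) = 137, q^n = 65536, Hamming bound = 478, |C| = 574 > bound (violated).

Step 1: Compute V_q(n, t) = Σ_{j=0}^2 C(n, j) (q−1)^j.
  j = 0: C(16,0)·(1)^0 = 1·1 = 1.
  j = 1: C(16,1)·(1)^1 = 16·1 = 16.
  j = 2: C(16,2)·(1)^2 = 120·1 = 120.
  V_q(n, t) = 1 + 16 + 120 = 137.
Step 2: q^n = 2^16 = 65536.
Step 3: Hamming bound ⌊q^n / V_q(n,t)⌋ = ⌊65536/137⌋ = 478.
Step 4: Compare |C| = 574 to 478: violated.
The claimed |C| lies above the Hamming bound, so no 2-ary code of length 16 with d ≥ 5 can have 574 codewords.


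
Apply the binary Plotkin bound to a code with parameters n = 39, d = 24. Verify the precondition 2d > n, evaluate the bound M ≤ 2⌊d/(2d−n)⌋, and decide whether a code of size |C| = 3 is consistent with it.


Plotkin bound M ≤ 4; given |C| = 3 ≤ bound (satisfied).

Check applicability: 2d = 48, n = 39.
2d − n = 9 > 0, so Plotkin applies.
Compute d/(2d−n) = 24/9 ≈ 2.6667.
⌊d/(2d−n)⌋ = 2.
Plotkin bound: M ≤ 2·2 = 4.
Given |C| = 3, check: satisfied.
This |C| is below the Plotkin bound.


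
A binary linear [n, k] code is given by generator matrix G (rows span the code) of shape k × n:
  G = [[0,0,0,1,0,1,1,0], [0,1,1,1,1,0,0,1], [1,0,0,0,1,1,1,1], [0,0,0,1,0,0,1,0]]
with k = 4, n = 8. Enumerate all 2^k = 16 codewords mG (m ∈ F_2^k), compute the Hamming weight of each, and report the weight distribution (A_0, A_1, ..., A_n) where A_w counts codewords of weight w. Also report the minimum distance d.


Weight distribution: A_0 = 1, A_1 = 1, A_2 = 1, A_3 = 2, A_4 = 3, A_5 = 5, A_6 = 3. Minimum distance d = 1.

Enumerate all 2^4 = 16 messages m ∈ F_2^4.
For each, compute codeword c = mG in F_2^8, then tally its weight.
  m = 0000 → c = 00000000, weight = 0.
  m = 1000 → c = 00010110, weight = 3.
  m = 0100 → c = 01111001, weight = 5.
  m = 1100 → c = 01101111, weight = 6.
  m = 0010 → c = 10001111, weight = 5.
  m = 1010 → c = 10011001, weight = 4.
  m = 0110 → c = 11110110, weight = 6.
  m = 1110 → c = 11100000, weight = 3.
  m = 0001 → c = 00010010, weight = 2.
  m = 1001 → c = 00000100, weight = 1.
  m = 0101 → c = 01101011, weight = 5.
  m = 1101 → c = 01111101, weight = 6.
  m = 0011 → c = 10011101, weight = 5.
  m = 1011 → c = 10001011, weight = 4.
  m = 0111 → c = 11100100, weight = 4.
  m = 1111 → c = 11110010, weight = 5.
Tally weights:
  weight 0: 1 codewords.
  weight 1: 1 codewords.
  weight 2: 1 codewords.
  weight 3: 2 codewords.
  weight 4: 3 codewords.
  weight 5: 5 codewords.
  weight 6: 3 codewords.
Minimum distance d = smallest w > 0 with A_w > 0 = 1.
Sanity: Σ A_w = 16 = 2^4 = 16 ✓.


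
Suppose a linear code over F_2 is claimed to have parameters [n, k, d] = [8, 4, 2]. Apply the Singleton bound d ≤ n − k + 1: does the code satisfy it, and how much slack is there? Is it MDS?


Singleton RHS = n − k + 1 = 5, slack = 3, bound satisfied, not MDS.

Singleton bound: d ≤ n − k + 1.
Here n = 8, k = 4, so n − k + 1 = 5.
Given d = 2, check d ≤ 5: YES.
Slack = (n − k + 1) − d = 3.
The code is NOT MDS (slack = 3 > 0).
Description: the claimed parameters are [8, 4, 2]_2; such a code would be non-MDS.


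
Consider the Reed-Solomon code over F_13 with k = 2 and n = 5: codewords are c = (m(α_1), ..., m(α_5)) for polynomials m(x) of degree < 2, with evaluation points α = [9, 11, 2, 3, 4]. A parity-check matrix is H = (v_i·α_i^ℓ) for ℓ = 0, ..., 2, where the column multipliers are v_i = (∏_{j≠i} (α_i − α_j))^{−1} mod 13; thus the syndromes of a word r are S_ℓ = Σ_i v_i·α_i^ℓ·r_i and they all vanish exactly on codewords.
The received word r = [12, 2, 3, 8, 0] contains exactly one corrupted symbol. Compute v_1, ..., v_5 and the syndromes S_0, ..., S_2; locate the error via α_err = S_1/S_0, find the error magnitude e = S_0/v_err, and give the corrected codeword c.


S = (12, 2, 9), error at position 2, error magnitude e = 6, c = [12, 9, 3, 8, 0].

Step 1: column multipliers v_i = (∏_{j≠i}(α_i − α_j))^{−1} mod 13.
  i = 1 (α = 9): (9−11)(9−2)(9−3)(9−4) = (−2)·7·6·5 = −420 ≡ 9, so v_1 = 9^{−1} = 3 (mod 13).
  i = 2 (α = 11): (11−9)(11−2)(11−3)(11−4) = 2·9·8·7 = 1008 ≡ 7, so v_2 = 7^{−1} = 2 (mod 13).
  i = 3 (α = 2): (2−9)(2−11)(2−3)(2−4) = (−7)·(−9)·(−1)·(−2) = 126 ≡ 9, so v_3 = 9^{−1} = 3 (mod 13).
  i = 4 (α = 3): (3−9)(3−11)(3−2)(3−4) = (−6)·(−8)·1·(−1) = −48 ≡ 4, so v_4 = 4^{−1} = 10 (mod 13).
  i = 5 (α = 4): (4−9)(4−11)(4−2)(4−3) = (−5)·(−7)·2·1 = 70 ≡ 5, so v_5 = 5^{−1} = 8 (mod 13).
  v = [3, 2, 3, 10, 8].
Step 2: syndromes of r = [12, 2, 3, 8, 0] (all sums mod 13).
  S_0 = Σ v_i r_i = 3·12 + 2·2 + 3·3 + 10·8 + 8·0 = 129 ≡ 12.
  S_1 = Σ v_i α_i r_i = 3·9·12 + 2·11·2 + 3·2·3 + 10·3·8 + 8·4·0 = 626 ≡ 2.
  α_i^2 mod 13 = [3, 4, 4, 9, 3].
  S_2 = Σ v_i α_i^2 r_i = 3·3·12 + 2·4·2 + 3·4·3 + 10·9·8 + 8·3·0 = 880 ≡ 9.
  S = (12, 2, 9) ≠ 0, so r is not a codeword (an error is present).
Step 3: locate the error. For a single error e at position i, S_ℓ = v_i·e·α_i^ℓ, so α_err = S_1/S_0.
  S_0^{−1} = 12^{−1} = 12 (mod 13), so α_err = 2·12 = 24 ≡ 11 = α_2. Error position i = 2.
  Consistency check: S_2/S_1 = 9·7 = 63 ≡ 11 = α_err ✓ (single-error assumption holds).
Step 4: error magnitude e = S_0/v_2 = S_0·∏_{j≠2}(α_2 − α_j) = 12·7 = 84 ≡ 6 (mod 13).
Step 5: correct position 2: c_2 = r_2 − e = 2 − 6 ≡ 9 (mod 13). Hence c = [12, 9, 3, 8, 0].
  Check: interpolating c through the α_i gives m(x) = 6 + 5·x (degree < 2) with m(α_i) = c_i for every i, so c is indeed a codeword.


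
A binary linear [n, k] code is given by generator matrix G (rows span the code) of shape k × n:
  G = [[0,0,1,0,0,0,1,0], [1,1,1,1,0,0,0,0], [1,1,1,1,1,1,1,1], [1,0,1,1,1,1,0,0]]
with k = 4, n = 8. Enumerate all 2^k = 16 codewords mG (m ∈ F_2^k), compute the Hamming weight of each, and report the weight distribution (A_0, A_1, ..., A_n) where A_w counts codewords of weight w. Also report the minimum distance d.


Weight distribution: A_0 = 1, A_2 = 1, A_3 = 4, A_4 = 4, A_5 = 4, A_6 = 1, A_8 = 1. Minimum distance d = 2.

Enumerate all 2^4 = 16 messages m ∈ F_2^4.
For each, compute codeword c = mG in F_2^8, then tally its weight.
  m = 0000 → c = 00000000, weight = 0.
  m = 1000 → c = 00100010, weight = 2.
  m = 0100 → c = 11110000, weight = 4.
  m = 1100 → c = 11010010, weight = 4.
  m = 0010 → c = 11111111, weight = 8.
  m = 1010 → c = 11011101, weight = 6.
  m = 0110 → c = 00001111, weight = 4.
  m = 1110 → c = 00101101, weight = 4.
  m = 0001 → c = 10111100, weight = 5.
  m = 1001 → c = 10011110, weight = 5.
  m = 0101 → c = 01001100, weight = 3.
  m = 1101 → c = 01101110, weight = 5.
  m = 0011 → c = 01000011, weight = 3.
  m = 1011 → c = 01100001, weight = 3.
  m = 0111 → c = 10110011, weight = 5.
  m = 1111 → c = 10010001, weight = 3.
Tally weights:
  weight 0: 1 codewords.
  weight 2: 1 codewords.
  weight 3: 4 codewords.
  weight 4: 4 codewords.
  weight 5: 4 codewords.
  weight 6: 1 codewords.
  weight 8: 1 codewords.
Minimum distance d = smallest w > 0 with A_w > 0 = 2.
Sanity: Σ A_w = 16 = 2^4 = 16 ✓.


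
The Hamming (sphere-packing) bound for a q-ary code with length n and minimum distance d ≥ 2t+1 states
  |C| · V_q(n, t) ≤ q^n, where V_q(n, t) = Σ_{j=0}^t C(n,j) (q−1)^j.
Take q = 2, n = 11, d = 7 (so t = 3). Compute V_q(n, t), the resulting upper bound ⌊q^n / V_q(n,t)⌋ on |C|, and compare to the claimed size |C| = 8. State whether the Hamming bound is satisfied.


V_q(n, t) = 232, q^n = 2048, Hamming bound = 8, |C| = 8 ≤ bound (satisfied).

Step 1: Compute V_q(n, t) = Σ_{j=0}^3 C(n, j) (q−1)^j.
  j = 0: C(11,0)·(1)^0 = 1·1 = 1.
  j = 1: C(11,1)·(1)^1 = 11·1 = 11.
  j = 2: C(11,2)·(1)^2 = 55·1 = 55.
  j = 3: C(11,3)·(1)^3 = 165·1 = 165.
  V_q(n, t) = 1 + 11 + 55 + 165 = 232.
Step 2: q^n = 2^11 = 2048.
Step 3: Hamming bound ⌊q^n / V_q(n,t)⌋ = ⌊2048/232⌋ = 8.
Step 4: Compare |C| = 8 to 8: satisfied.
The claimed |C| lies at the Hamming bound (tight).


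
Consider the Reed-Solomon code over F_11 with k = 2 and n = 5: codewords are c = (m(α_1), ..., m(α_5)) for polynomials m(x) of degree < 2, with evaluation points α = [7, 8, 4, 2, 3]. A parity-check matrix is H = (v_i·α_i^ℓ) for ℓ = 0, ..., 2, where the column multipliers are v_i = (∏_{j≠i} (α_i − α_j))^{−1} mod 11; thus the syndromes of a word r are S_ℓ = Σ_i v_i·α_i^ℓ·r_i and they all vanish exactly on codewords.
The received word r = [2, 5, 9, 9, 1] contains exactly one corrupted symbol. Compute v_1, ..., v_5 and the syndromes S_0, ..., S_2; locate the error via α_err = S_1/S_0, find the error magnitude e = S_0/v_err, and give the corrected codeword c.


S = (8, 10, 7), error at position 3, error magnitude e = 5, c = [2, 5, 4, 9, 1].

Step 1: column multipliers v_i = (∏_{j≠i}(α_i − α_j))^{−1} mod 11.
  i = 1 (α = 7): (7−8)(7−4)(7−2)(7−3) = (−1)·3·5·4 = −60 ≡ 6, so v_1 = 6^{−1} = 2 (mod 11).
  i = 2 (α = 8): (8−7)(8−4)(8−2)(8−3) = 1·4·6·5 = 120 ≡ 10, so v_2 = 10^{−1} = 10 (mod 11).
  i = 3 (α = 4): (4−7)(4−8)(4−2)(4−3) = (−3)·(−4)·2·1 = 24 ≡ 2, so v_3 = 2^{−1} = 6 (mod 11).
  i = 4 (α = 2): (2−7)(2−8)(2−4)(2−3) = (−5)·(−6)·(−2)·(−1) = 60 ≡ 5, so v_4 = 5^{−1} = 9 (mod 11).
  i = 5 (α = 3): (3−7)(3−8)(3−4)(3−2) = (−4)·(−5)·(−1)·1 = −20 ≡ 2, so v_5 = 2^{−1} = 6 (mod 11).
  v = [2, 10, 6, 9, 6].
Step 2: syndromes of r = [2, 5, 9, 9, 1] (all sums mod 11).
  S_0 = Σ v_i r_i = 2·2 + 10·5 + 6·9 + 9·9 + 6·1 = 195 ≡ 8.
  S_1 = Σ v_i α_i r_i = 2·7·2 + 10·8·5 + 6·4·9 + 9·2·9 + 6·3·1 = 824 ≡ 10.
  α_i^2 mod 11 = [5, 9, 5, 4, 9].
  S_2 = Σ v_i α_i^2 r_i = 2·5·2 + 10·9·5 + 6·5·9 + 9·4·9 + 6·9·1 = 1118 ≡ 7.
  S = (8, 10, 7) ≠ 0, so r is not a codeword (an error is present).
Step 3: locate the error. For a single error e at position i, S_ℓ = v_i·e·α_i^ℓ, so α_err = S_1/S_0.
  S_0^{−1} = 8^{−1} = 7 (mod 11), so α_err = 10·7 = 70 ≡ 4 = α_3. Error position i = 3.
  Consistency check: S_2/S_1 = 7·10 = 70 ≡ 4 = α_err ✓ (single-error assumption holds).
Step 4: error magnitude e = S_0/v_3 = S_0·∏_{j≠3}(α_3 − α_j) = 8·2 = 16 ≡ 5 (mod 11).
Step 5: correct position 3: c_3 = r_3 − e = 9 − 5 ≡ 4 (mod 11). Hence c = [2, 5, 4, 9, 1].
  Check: interpolating c through the α_i gives m(x) = 3 + 3·x (degree < 2) with m(α_i) = c_i for every i, so c is indeed a codeword.


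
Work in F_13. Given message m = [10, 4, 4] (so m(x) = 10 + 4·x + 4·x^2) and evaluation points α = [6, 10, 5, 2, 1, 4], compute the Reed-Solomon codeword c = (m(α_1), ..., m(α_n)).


c = [9, 8, 0, 8, 5, 12]

Message polynomial: m(x) = 10 + 4·x + 4·x^2 (mod 13).
For each evaluation point α_i, compute m(α_i) mod 13:
  α_1 = 6: Horner steps 4 → 2 → 9, so m(6) = 9.
  α_2 = 10: Horner steps 4 → 5 → 8, so m(10) = 8.
  α_3 = 5: Horner steps 4 → 11 → 0, so m(5) = 0.
  α_4 = 2: Horner steps 4 → 12 → 8, so m(2) = 8.
  α_5 = 1: Horner steps 4 → 8 → 5, so m(1) = 5.
  α_6 = 4: Horner steps 4 → 7 → 12, so m(4) = 12.
Codeword c = [9, 8, 0, 8, 5, 12] ∈ F_13^6.


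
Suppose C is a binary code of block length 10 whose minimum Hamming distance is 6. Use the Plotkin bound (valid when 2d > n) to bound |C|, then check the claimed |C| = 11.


Plotkin bound M ≤ 6; given |C| = 11 > bound (violated).

Check applicability: 2d = 12, n = 10.
2d − n = 2 > 0, so Plotkin applies.
Compute d/(2d−n) = 6/2 ≈ 3.0000.
⌊d/(2d−n)⌋ = 3.
Plotkin bound: M ≤ 2·3 = 6.
Given |C| = 11, check: VIOLATED.
This |C| is above the Plotkin bound, so no binary code with n = 10, d = 6 and 11 codewords exists.


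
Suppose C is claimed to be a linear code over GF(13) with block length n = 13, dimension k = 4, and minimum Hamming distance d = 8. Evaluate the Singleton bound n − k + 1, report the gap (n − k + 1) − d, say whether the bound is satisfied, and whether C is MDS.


Singleton RHS = n − k + 1 = 10, slack = 2, bound satisfied, not MDS.

Singleton bound: d ≤ n − k + 1.
Here n = 13, k = 4, so n − k + 1 = 10.
Given d = 8, check d ≤ 10: YES.
Slack = (n − k + 1) − d = 2.
The code is NOT MDS (slack = 2 > 0).
Description: the claimed parameters are [13, 4, 8]_13; such a code would be non-MDS.


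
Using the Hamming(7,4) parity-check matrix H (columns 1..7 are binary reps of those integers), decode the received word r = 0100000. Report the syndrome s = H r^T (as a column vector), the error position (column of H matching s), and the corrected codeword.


s = (0, 1, 0)^T, error position = 2, corrected codeword c = 0000000

Compute s = H r^T mod 2 one row at a time:
  s_1 = 0 + 0 + 0 + 0 = 0 ≡ 0 (mod 2).
  s_2 = 1 + 0 + 0 + 0 = 1 ≡ 1 (mod 2).
  s_3 = 0 + 0 + 0 + 0 = 0 ≡ 0 (mod 2).
s = (0, 1, 0)^T — this equals column 2 of H (binary 010), so error is at position 2.
Correct: flip bit 2 of r = 0100000 to get c = 0000000.


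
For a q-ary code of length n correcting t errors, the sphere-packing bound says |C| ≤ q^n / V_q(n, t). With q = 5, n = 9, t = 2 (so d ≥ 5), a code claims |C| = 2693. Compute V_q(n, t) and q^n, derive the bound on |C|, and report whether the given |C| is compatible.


V_q(n, t) = 613, q^n = 1953125, Hamming bound = 3186, |C| = 2693 ≤ bound (satisfied).

Step 1: Compute V_q(n, t) = Σ_{j=0}^2 C(n, j) (q−1)^j.
  j = 0: C(9,0)·(4)^0 = 1·1 = 1.
  j = 1: C(9,1)·(4)^1 = 9·4 = 36.
  j = 2: C(9,2)·(4)^2 = 36·16 = 576.
  V_q(n, t) = 1 + 36 + 576 = 613.
Step 2: q^n = 5^9 = 1953125.
Step 3: Hamming bound ⌊q^n / V_q(n,t)⌋ = ⌊1953125/613⌋ = 3186.
Step 4: Compare |C| = 2693 to 3186: satisfied.
The claimed |C| lies below the Hamming bound.


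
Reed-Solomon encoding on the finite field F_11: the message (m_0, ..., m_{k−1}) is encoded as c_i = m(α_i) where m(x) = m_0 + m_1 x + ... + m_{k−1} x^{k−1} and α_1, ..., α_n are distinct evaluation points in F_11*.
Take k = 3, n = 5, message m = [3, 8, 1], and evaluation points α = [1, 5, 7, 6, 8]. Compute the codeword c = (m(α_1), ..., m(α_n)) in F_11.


c = [1, 2, 9, 10, 10]

Message polynomial: m(x) = 3 + 8·x + 1·x^2 (mod 11).
For each evaluation point α_i, compute m(α_i) mod 11:
  α_1 = 1: Horner steps 1 → 9 → 1, so m(1) = 1.
  α_2 = 5: Horner steps 1 → 2 → 2, so m(5) = 2.
  α_3 = 7: Horner steps 1 → 4 → 9, so m(7) = 9.
  α_4 = 6: Horner steps 1 → 3 → 10, so m(6) = 10.
  α_5 = 8: Horner steps 1 → 5 → 10, so m(8) = 10.
Codeword c = [1, 2, 9, 10, 10] ∈ F_11^5.


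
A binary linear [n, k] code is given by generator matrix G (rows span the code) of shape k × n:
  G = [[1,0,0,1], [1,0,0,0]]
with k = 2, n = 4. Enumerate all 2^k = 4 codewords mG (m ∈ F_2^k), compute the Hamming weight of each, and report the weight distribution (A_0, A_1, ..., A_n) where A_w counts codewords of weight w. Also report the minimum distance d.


Weight distribution: A_0 = 1, A_1 = 2, A_2 = 1. Minimum distance d = 1.

Enumerate all 2^2 = 4 messages m ∈ F_2^2.
For each, compute codeword c = mG in F_2^4, then tally its weight.
  m = 00 → c = 0000, weight = 0.
  m = 10 → c = 1001, weight = 2.
  m = 01 → c = 1000, weight = 1.
  m = 11 → c = 0001, weight = 1.
Tally weights:
  weight 0: 1 codewords.
  weight 1: 2 codewords.
  weight 2: 1 codewords.
Minimum distance d = smallest w > 0 with A_w > 0 = 1.
Sanity: Σ A_w = 4 = 2^2 = 4 ✓.


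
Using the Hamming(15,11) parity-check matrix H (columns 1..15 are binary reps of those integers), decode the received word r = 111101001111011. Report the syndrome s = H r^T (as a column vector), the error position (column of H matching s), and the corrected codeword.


s = (0, 1, 1, 1)^T, error position = 7, corrected codeword c = 111101101111011

Compute s = H r^T mod 2 one row at a time:
  s_1 = 0 + 1 + 1 + 1 + 1 + 0 + 1 + 1 = 6 ≡ 0 (mod 2).
  s_2 = 1 + 0 + 1 + 0 + 1 + 0 + 1 + 1 = 5 ≡ 1 (mod 2).
  s_3 = 1 + 1 + 1 + 0 + 1 + 1 + 1 + 1 = 7 ≡ 1 (mod 2).
  s_4 = 1 + 1 + 0 + 0 + 1 + 1 + 0 + 1 = 5 ≡ 1 (mod 2).
s = (0, 1, 1, 1)^T — this equals column 7 of H (binary 0111), so error is at position 7.
Correct: flip bit 7 of r = 111101001111011 to get c = 111101101111011.


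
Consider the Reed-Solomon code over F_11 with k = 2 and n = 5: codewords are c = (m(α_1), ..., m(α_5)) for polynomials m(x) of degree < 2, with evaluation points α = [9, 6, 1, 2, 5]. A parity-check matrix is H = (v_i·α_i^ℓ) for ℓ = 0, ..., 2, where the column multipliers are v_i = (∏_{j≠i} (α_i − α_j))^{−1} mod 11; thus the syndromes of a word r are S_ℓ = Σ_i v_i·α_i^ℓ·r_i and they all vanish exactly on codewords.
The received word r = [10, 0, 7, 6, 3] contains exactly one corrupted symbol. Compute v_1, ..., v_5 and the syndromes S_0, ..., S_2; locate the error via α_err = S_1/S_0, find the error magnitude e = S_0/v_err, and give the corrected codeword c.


S = (7, 9, 10), error at position 2, error magnitude e = 9, c = [10, 2, 7, 6, 3].

Step 1: column multipliers v_i = (∏_{j≠i}(α_i − α_j))^{−1} mod 11.
  i = 1 (α = 9): (9−6)(9−1)(9−2)(9−5) = 3·8·7·4 = 672 ≡ 1, so v_1 = 1^{−1} = 1 (mod 11).
  i = 2 (α = 6): (6−9)(6−1)(6−2)(6−5) = (−3)·5·4·1 = −60 ≡ 6, so v_2 = 6^{−1} = 2 (mod 11).
  i = 3 (α = 1): (1−9)(1−6)(1−2)(1−5) = (−8)·(−5)·(−1)·(−4) = 160 ≡ 6, so v_3 = 6^{−1} = 2 (mod 11).
  i = 4 (α = 2): (2−9)(2−6)(2−1)(2−5) = (−7)·(−4)·1·(−3) = −84 ≡ 4, so v_4 = 4^{−1} = 3 (mod 11).
  i = 5 (α = 5): (5−9)(5−6)(5−1)(5−2) = (−4)·(−1)·4·3 = 48 ≡ 4, so v_5 = 4^{−1} = 3 (mod 11).
  v = [1, 2, 2, 3, 3].
Step 2: syndromes of r = [10, 0, 7, 6, 3] (all sums mod 11).
  S_0 = Σ v_i r_i = 1·10 + 2·0 + 2·7 + 3·6 + 3·3 = 51 ≡ 7.
  S_1 = Σ v_i α_i r_i = 1·9·10 + 2·6·0 + 2·1·7 + 3·2·6 + 3·5·3 = 185 ≡ 9.
  α_i^2 mod 11 = [4, 3, 1, 4, 3].
  S_2 = Σ v_i α_i^2 r_i = 1·4·10 + 2·3·0 + 2·1·7 + 3·4·6 + 3·3·3 = 153 ≡ 10.
  S = (7, 9, 10) ≠ 0, so r is not a codeword (an error is present).
Step 3: locate the error. For a single error e at position i, S_ℓ = v_i·e·α_i^ℓ, so α_err = S_1/S_0.
  S_0^{−1} = 7^{−1} = 8 (mod 11), so α_err = 9·8 = 72 ≡ 6 = α_2. Error position i = 2.
  Consistency check: S_2/S_1 = 10·5 = 50 ≡ 6 = α_err ✓ (single-error assumption holds).
Step 4: error magnitude e = S_0/v_2 = S_0·∏_{j≠2}(α_2 − α_j) = 7·6 = 42 ≡ 9 (mod 11).
Step 5: correct position 2: c_2 = r_2 − e = 0 − 9 ≡ 2 (mod 11). Hence c = [10, 2, 7, 6, 3].
  Check: interpolating c through the α_i gives m(x) = 8 + 10·x (degree < 2) with m(α_i) = c_i for every i, so c is indeed a codeword.


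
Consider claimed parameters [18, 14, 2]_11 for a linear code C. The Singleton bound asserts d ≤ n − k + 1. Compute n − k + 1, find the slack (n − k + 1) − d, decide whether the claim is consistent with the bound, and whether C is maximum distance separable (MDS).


Singleton RHS = n − k + 1 = 5, slack = 3, bound satisfied, not MDS.

Singleton bound: d ≤ n − k + 1.
Here n = 18, k = 14, so n − k + 1 = 5.
Given d = 2, check d ≤ 5: YES.
Slack = (n − k + 1) − d = 3.
The code is NOT MDS (slack = 3 > 0).
Description: the claimed parameters are [18, 14, 2]_11; such a code would be non-MDS.


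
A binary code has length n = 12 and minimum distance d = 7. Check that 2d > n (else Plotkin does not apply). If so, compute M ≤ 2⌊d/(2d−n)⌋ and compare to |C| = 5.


Plotkin bound M ≤ 6; given |C| = 5 ≤ bound (satisfied).

Check applicability: 2d = 14, n = 12.
2d − n = 2 > 0, so Plotkin applies.
Compute d/(2d−n) = 7/2 ≈ 3.5000.
⌊d/(2d−n)⌋ = 3.
Plotkin bound: M ≤ 2·3 = 6.
Given |C| = 5, check: satisfied.
This |C| is below the Plotkin bound.


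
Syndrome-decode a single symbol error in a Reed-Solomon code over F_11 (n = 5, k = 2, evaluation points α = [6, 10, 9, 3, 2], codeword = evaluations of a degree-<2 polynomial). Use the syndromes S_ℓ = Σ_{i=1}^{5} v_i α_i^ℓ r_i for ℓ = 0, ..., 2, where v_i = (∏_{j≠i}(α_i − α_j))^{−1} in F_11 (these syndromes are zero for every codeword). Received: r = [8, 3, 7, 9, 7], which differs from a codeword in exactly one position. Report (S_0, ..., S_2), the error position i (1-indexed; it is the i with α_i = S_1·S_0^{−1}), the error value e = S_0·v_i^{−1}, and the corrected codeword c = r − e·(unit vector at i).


S = (4, 8, 5), error at position 5, error magnitude e = 5, c = [8, 3, 7, 9, 2].

Step 1: column multipliers v_i = (∏_{j≠i}(α_i − α_j))^{−1} mod 11.
  i = 1 (α = 6): (6−10)(6−9)(6−3)(6−2) = (−4)·(−3)·3·4 = 144 ≡ 1, so v_1 = 1^{−1} = 1 (mod 11).
  i = 2 (α = 10): (10−6)(10−9)(10−3)(10−2) = 4·1·7·8 = 224 ≡ 4, so v_2 = 4^{−1} = 3 (mod 11).
  i = 3 (α = 9): (9−6)(9−10)(9−3)(9−2) = 3·(−1)·6·7 = −126 ≡ 6, so v_3 = 6^{−1} = 2 (mod 11).
  i = 4 (α = 3): (3−6)(3−10)(3−9)(3−2) = (−3)·(−7)·(−6)·1 = −126 ≡ 6, so v_4 = 6^{−1} = 2 (mod 11).
  i = 5 (α = 2): (2−6)(2−10)(2−9)(2−3) = (−4)·(−8)·(−7)·(−1) = 224 ≡ 4, so v_5 = 4^{−1} = 3 (mod 11).
  v = [1, 3, 2, 2, 3].
Step 2: syndromes of r = [8, 3, 7, 9, 7] (all sums mod 11).
  S_0 = Σ v_i r_i = 1·8 + 3·3 + 2·7 + 2·9 + 3·7 = 70 ≡ 4.
  S_1 = Σ v_i α_i r_i = 1·6·8 + 3·10·3 + 2·9·7 + 2·3·9 + 3·2·7 = 360 ≡ 8.
  α_i^2 mod 11 = [3, 1, 4, 9, 4].
  S_2 = Σ v_i α_i^2 r_i = 1·3·8 + 3·1·3 + 2·4·7 + 2·9·9 + 3·4·7 = 335 ≡ 5.
  S = (4, 8, 5) ≠ 0, so r is not a codeword (an error is present).
Step 3: locate the error. For a single error e at position i, S_ℓ = v_i·e·α_i^ℓ, so α_err = S_1/S_0.
  S_0^{−1} = 4^{−1} = 3 (mod 11), so α_err = 8·3 = 24 ≡ 2 = α_5. Error position i = 5.
  Consistency check: S_2/S_1 = 5·7 = 35 ≡ 2 = α_err ✓ (single-error assumption holds).
Step 4: error magnitude e = S_0/v_5 = S_0·∏_{j≠5}(α_5 − α_j) = 4·4 = 16 ≡ 5 (mod 11).
Step 5: correct position 5: c_5 = r_5 − e = 7 − 5 ≡ 2 (mod 11). Hence c = [8, 3, 7, 9, 2].
  Check: interpolating c through the α_i gives m(x) = 10 + 7·x (degree < 2) with m(α_i) = c_i for every i, so c is indeed a codeword.


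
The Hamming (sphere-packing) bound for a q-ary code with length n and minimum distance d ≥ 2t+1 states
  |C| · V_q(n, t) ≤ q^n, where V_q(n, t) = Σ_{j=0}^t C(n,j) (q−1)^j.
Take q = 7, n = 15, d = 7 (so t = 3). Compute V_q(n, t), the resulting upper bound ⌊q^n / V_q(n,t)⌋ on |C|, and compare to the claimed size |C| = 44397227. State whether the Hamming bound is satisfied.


V_q(n, t) = 102151, q^n = 4747561509943, Hamming bound = 46475918, |C| = 44397227 ≤ bound (satisfied).

Step 1: Compute V_q(n, t) = Σ_{j=0}^3 C(n, j) (q−1)^j.
  j = 0: C(15,0)·(6)^0 = 1·1 = 1.
  j = 1: C(15,1)·(6)^1 = 15·6 = 90.
  j = 2: C(15,2)·(6)^2 = 105·36 = 3780.
  j = 3: C(15,3)·(6)^3 = 455·216 = 98280.
  V_q(n, t) = 1 + 90 + 3780 + 98280 = 102151.
Step 2: q^n = 7^15 = 4747561509943.
Step 3: Hamming bound ⌊q^n / V_q(n,t)⌋ = ⌊4747561509943/102151⌋ = 46475918.
Step 4: Compare |C| = 44397227 to 46475918: satisfied.
The claimed |C| lies below the Hamming bound.


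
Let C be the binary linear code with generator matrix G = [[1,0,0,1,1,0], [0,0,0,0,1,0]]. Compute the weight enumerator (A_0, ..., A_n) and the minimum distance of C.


Weight distribution: A_0 = 1, A_1 = 1, A_2 = 1, A_3 = 1. Minimum distance d = 1.

Enumerate all 2^2 = 4 messages m ∈ F_2^2.
For each, compute codeword c = mG in F_2^6, then tally its weight.
  m = 00 → c = 000000, weight = 0.
  m = 10 → c = 100110, weight = 3.
  m = 01 → c = 000010, weight = 1.
  m = 11 → c = 100100, weight = 2.
Tally weights:
  weight 0: 1 codewords.
  weight 1: 1 codewords.
  weight 2: 1 codewords.
  weight 3: 1 codewords.
Minimum distance d = smallest w > 0 with A_w > 0 = 1.
Sanity: Σ A_w = 4 = 2^2 = 4 ✓.


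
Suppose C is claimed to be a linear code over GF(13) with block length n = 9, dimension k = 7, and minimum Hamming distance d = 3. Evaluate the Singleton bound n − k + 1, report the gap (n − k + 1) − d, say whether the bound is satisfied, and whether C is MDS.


Singleton RHS = n − k + 1 = 3, slack = 0, bound satisfied, MDS.

Singleton bound: d ≤ n − k + 1.
Here n = 9, k = 7, so n − k + 1 = 3.
Given d = 3, check d ≤ 3: YES.
Slack = (n − k + 1) − d = 0.
The code is MDS (slack = 0).
Description: the claimed parameters are [9, 7, 3]_13; such a code would be MDS (meets Singleton bound).


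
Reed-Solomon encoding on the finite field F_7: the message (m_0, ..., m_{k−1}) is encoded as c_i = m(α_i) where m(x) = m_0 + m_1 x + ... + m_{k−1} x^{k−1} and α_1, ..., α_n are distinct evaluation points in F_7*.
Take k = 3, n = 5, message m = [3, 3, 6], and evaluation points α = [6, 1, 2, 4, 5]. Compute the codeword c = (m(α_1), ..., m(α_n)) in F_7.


c = [6, 5, 5, 6, 0]

Message polynomial: m(x) = 3 + 3·x + 6·x^2 (mod 7).
For each evaluation point α_i, compute m(α_i) mod 7:
  α_1 = 6: Horner steps 6 → 4 → 6, so m(6) = 6.
  α_2 = 1: Horner steps 6 → 2 → 5, so m(1) = 5.
  α_3 = 2: Horner steps 6 → 1 → 5, so m(2) = 5.
  α_4 = 4: Horner steps 6 → 6 → 6, so m(4) = 6.
  α_5 = 5: Horner steps 6 → 5 → 0, so m(5) = 0.
Codeword c = [6, 5, 5, 6, 0] ∈ F_7^5.


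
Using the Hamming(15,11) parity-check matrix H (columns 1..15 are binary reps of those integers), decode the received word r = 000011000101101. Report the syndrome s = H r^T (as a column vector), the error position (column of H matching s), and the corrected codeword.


s = (0, 1, 1, 1)^T, error position = 7, corrected codeword c = 000011100101101

Compute s = H r^T mod 2 one row at a time:
  s_1 = 0 + 0 + 1 + 0 + 1 + 1 + 0 + 1 = 4 ≡ 0 (mod 2).
  s_2 = 0 + 1 + 1 + 0 + 1 + 1 + 0 + 1 = 5 ≡ 1 (mod 2).
  s_3 = 0 + 0 + 1 + 0 + 1 + 0 + 0 + 1 = 3 ≡ 1 (mod 2).
  s_4 = 0 + 0 + 1 + 0 + 0 + 0 + 1 + 1 = 3 ≡ 1 (mod 2).
s = (0, 1, 1, 1)^T — this equals column 7 of H (binary 0111), so error is at position 7.
Correct: flip bit 7 of r = 000011000101101 to get c = 000011100101101.


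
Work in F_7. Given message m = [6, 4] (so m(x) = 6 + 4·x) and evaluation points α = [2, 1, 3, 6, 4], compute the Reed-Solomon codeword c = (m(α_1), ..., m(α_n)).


c = [0, 3, 4, 2, 1]

Message polynomial: m(x) = 6 + 4·x (mod 7).
For each evaluation point α_i, compute m(α_i) mod 7:
  α_1 = 2: Horner steps 4 → 0, so m(2) = 0.
  α_2 = 1: Horner steps 4 → 3, so m(1) = 3.
  α_3 = 3: Horner steps 4 → 4, so m(3) = 4.
  α_4 = 6: Horner steps 4 → 2, so m(6) = 2.
  α_5 = 4: Horner steps 4 → 1, so m(4) = 1.
Codeword c = [0, 3, 4, 2, 1] ∈ F_7^5.


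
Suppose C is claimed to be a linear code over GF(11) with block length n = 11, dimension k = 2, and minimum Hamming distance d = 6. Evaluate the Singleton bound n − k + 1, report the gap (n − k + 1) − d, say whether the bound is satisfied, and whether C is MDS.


Singleton RHS = n − k + 1 = 10, slack = 4, bound satisfied, not MDS.

Singleton bound: d ≤ n − k + 1.
Here n = 11, k = 2, so n − k + 1 = 10.
Given d = 6, check d ≤ 10: YES.
Slack = (n − k + 1) − d = 4.
The code is NOT MDS (slack = 4 > 0).
Description: the claimed parameters are [11, 2, 6]_11; such a code would be non-MDS.


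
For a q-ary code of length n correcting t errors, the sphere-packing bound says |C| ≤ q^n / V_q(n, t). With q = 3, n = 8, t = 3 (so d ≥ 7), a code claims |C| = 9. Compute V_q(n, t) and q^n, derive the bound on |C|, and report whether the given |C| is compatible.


V_q(n, t) = 577, q^n = 6561, Hamming bound = 11, |C| = 9 ≤ bound (satisfied).

Step 1: Compute V_q(n, t) = Σ_{j=0}^3 C(n, j) (q−1)^j.
  j = 0: C(8,0)·(2)^0 = 1·1 = 1.
  j = 1: C(8,1)·(2)^1 = 8·2 = 16.
  j = 2: C(8,2)·(2)^2 = 28·4 = 112.
  j = 3: C(8,3)·(2)^3 = 56·8 = 448.
  V_q(n, t) = 1 + 16 + 112 + 448 = 577.
Step 2: q^n = 3^8 = 6561.
Step 3: Hamming bound ⌊q^n / V_q(n,t)⌋ = ⌊6561/577⌋ = 11.
Step 4: Compare |C| = 9 to 11: satisfied.
The claimed |C| lies below the Hamming bound.


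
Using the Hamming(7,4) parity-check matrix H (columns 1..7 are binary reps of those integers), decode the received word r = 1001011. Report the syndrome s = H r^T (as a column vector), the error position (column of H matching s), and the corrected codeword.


s = (1, 0, 0)^T, error position = 4, corrected codeword c = 1000011

Compute s = H r^T mod 2 one row at a time:
  s_1 = 1 + 0 + 1 + 1 = 3 ≡ 1 (mod 2).
  s_2 = 0 + 0 + 1 + 1 = 2 ≡ 0 (mod 2).
  s_3 = 1 + 0 + 0 + 1 = 2 ≡ 0 (mod 2).
s = (1, 0, 0)^T — this equals column 4 of H (binary 100), so error is at position 4.
Correct: flip bit 4 of r = 1001011 to get c = 1000011.


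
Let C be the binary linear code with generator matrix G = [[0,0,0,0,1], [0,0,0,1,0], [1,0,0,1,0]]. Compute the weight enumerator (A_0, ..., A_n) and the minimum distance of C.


Weight distribution: A_0 = 1, A_1 = 3, A_2 = 3, A_3 = 1. Minimum distance d = 1.

Enumerate all 2^3 = 8 messages m ∈ F_2^3.
For each, compute codeword c = mG in F_2^5, then tally its weight.
  m = 000 → c = 00000, weight = 0.
  m = 100 → c = 00001, weight = 1.
  m = 010 → c = 00010, weight = 1.
  m = 110 → c = 00011, weight = 2.
  m = 001 → c = 10010, weight = 2.
  m = 101 → c = 10011, weight = 3.
  m = 011 → c = 10000, weight = 1.
  m = 111 → c = 10001, weight = 2.
Tally weights:
  weight 0: 1 codewords.
  weight 1: 3 codewords.
  weight 2: 3 codewords.
  weight 3: 1 codewords.
Minimum distance d = smallest w > 0 with A_w > 0 = 1.
Sanity: Σ A_w = 8 = 2^3 = 8 ✓.


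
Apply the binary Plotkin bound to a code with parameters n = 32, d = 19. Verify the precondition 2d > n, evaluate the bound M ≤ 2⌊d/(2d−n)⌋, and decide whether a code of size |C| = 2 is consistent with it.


Plotkin bound M ≤ 6; given |C| = 2 ≤ bound (satisfied).

Check applicability: 2d = 38, n = 32.
2d − n = 6 > 0, so Plotkin applies.
Compute d/(2d−n) = 19/6 ≈ 3.1667.
⌊d/(2d−n)⌋ = 3.
Plotkin bound: M ≤ 2·3 = 6.
Given |C| = 2, check: satisfied.
This |C| is below the Plotkin bound.
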